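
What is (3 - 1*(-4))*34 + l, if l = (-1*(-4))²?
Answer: 254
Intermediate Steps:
l = 16 (l = 4² = 16)
(3 - 1*(-4))*34 + l = (3 - 1*(-4))*34 + 16 = (3 + 4)*34 + 16 = 7*34 + 16 = 238 + 16 = 254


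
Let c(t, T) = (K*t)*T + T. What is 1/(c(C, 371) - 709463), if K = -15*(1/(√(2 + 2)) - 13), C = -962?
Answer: -1/67628217 ≈ -1.4787e-8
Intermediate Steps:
K = 375/2 (K = -15*(1/(√4) - 13) = -15*(1/2 - 13) = -15*(½ - 13) = -15*(-25/2) = 375/2 ≈ 187.50)
c(t, T) = T + 375*T*t/2 (c(t, T) = (375*t/2)*T + T = 375*T*t/2 + T = T + 375*T*t/2)
1/(c(C, 371) - 709463) = 1/((½)*371*(2 + 375*(-962)) - 709463) = 1/((½)*371*(2 - 360750) - 709463) = 1/((½)*371*(-360748) - 709463) = 1/(-66918754 - 709463) = 1/(-67628217) = -1/67628217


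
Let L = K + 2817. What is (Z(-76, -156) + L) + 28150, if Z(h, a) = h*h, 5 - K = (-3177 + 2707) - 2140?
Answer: 39358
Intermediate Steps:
K = 2615 (K = 5 - ((-3177 + 2707) - 2140) = 5 - (-470 - 2140) = 5 - 1*(-2610) = 5 + 2610 = 2615)
Z(h, a) = h²
L = 5432 (L = 2615 + 2817 = 5432)
(Z(-76, -156) + L) + 28150 = ((-76)² + 5432) + 28150 = (5776 + 5432) + 28150 = 11208 + 28150 = 39358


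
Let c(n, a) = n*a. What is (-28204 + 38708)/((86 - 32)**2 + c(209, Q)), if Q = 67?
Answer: 10504/16919 ≈ 0.62084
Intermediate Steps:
c(n, a) = a*n
(-28204 + 38708)/((86 - 32)**2 + c(209, Q)) = (-28204 + 38708)/((86 - 32)**2 + 67*209) = 10504/(54**2 + 14003) = 10504/(2916 + 14003) = 10504/16919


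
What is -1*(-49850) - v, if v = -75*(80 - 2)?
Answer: 55700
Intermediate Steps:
v = -5850 (v = -75*78 = -5850)
-1*(-49850) - v = -1*(-49850) - 1*(-5850) = 49850 + 5850 = 55700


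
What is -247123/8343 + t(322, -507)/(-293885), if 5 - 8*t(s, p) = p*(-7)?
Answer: -72622046906/2451882555 ≈ -29.619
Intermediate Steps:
t(s, p) = 5/8 + 7*p/8 (t(s, p) = 5/8 - p*(-7)/8 = 5/8 - (-7)*p/8 = 5/8 + 7*p/8)
-247123/8343 + t(322, -507)/(-293885) = -247123/8343 + (5/8 + (7/8)*(-507))/(-293885) = -247123*1/8343 + (5/8 - 3549/8)*(-1/293885) = -247123/8343 - 443*(-1/293885) = -247123/8343 + 443/293885 = -72622046906/2451882555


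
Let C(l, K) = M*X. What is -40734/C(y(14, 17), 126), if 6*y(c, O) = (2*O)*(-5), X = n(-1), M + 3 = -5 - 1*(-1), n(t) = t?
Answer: -40734/7 ≈ -5819.1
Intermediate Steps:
M = -7 (M = -3 + (-5 - 1*(-1)) = -3 + (-5 + 1) = -3 - 4 = -7)
X = -1
y(c, O) = -5*O/3 (y(c, O) = ((2*O)*(-5))/6 = (-10*O)/6 = -5*O/3)
C(l, K) = 7 (C(l, K) = -7*(-1) = 7)
-40734/C(y(14, 17), 126) = -40734/7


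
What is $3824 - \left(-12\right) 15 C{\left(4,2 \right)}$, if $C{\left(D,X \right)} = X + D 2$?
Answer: $5624$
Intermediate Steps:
$C{\left(D,X \right)} = X + 2 D$
$3824 - \left(-12\right) 15 C{\left(4,2 \right)} = 3824 - \left(-12\right) 15 \left(2 + 2 \cdot 4\right) = 3824 - - 180 \left(2 + 8\right) = 3824 - \left(-180\right) 10 = 3824 - -1800 = 3824 + 1800 = 5624$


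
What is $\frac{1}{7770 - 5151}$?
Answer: $\frac{1}{2619} \approx 0.00038183$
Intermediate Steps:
$\frac{1}{7770 - 5151} = \frac{1}{2619}$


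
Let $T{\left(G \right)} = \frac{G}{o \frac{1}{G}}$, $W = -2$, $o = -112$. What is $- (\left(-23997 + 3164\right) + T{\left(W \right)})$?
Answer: $\frac{583325}{28} \approx 20833.0$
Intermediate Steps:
$T{\left(G \right)} = - \frac{G^{2}}{112}$ ($T{\left(G \right)} = \frac{G}{\left(-112\right) \frac{1}{G}} = G \left(- \frac{G}{112}\right) = - \frac{G^{2}}{112}$)
$- (\left(-23997 + 3164\right) + T{\left(W \right)}) = - (\left(-23997 + 3164\right) - \frac{\left(-2\right)^{2}}{112}) = - (-20833 - \frac{1}{28}) = \left(-1\right) \left(- \frac{583325}{28}\right) = \frac{583325}{28}$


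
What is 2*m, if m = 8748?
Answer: 17496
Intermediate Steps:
2*m = 2*8748 = 17496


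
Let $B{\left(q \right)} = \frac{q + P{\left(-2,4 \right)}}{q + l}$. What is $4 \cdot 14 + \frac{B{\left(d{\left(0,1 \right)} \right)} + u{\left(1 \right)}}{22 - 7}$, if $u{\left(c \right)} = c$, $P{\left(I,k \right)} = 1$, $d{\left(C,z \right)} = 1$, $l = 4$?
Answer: $\frac{4207}{75} \approx 56.093$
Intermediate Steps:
$B{\left(q \right)} = \frac{1 + q}{4 + q}$ ($B{\left(q \right)} = \frac{q + 1}{q + 4} = \frac{1 + q}{4 + q}$)
$4 \cdot 14 + \frac{B{\left(d{\left(0,1 \right)} \right)} + u{\left(1 \right)}}{22 - 7} = 4 \cdot 14 + \frac{\frac{1 + 1}{4 + 1} + 1}{22 - 7} = 56 + \frac{\frac{1}{5} \cdot 2 + 1}{15} = 56 + \left(\frac{1}{5} \cdot 2 + 1\right) \frac{1}{15} = 56 + \left(\frac{2}{5} + 1\right) \frac{1}{15} = 56 + \frac{7}{5} \cdot \frac{1}{15} = 56 + \frac{7}{75} = \frac{4207}{75}$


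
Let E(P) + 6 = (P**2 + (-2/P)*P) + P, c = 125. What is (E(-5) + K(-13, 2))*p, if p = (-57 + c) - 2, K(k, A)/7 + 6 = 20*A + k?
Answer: 10494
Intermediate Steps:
K(k, A) = -42 + 7*k + 140*A (K(k, A) = -42 + 7*(20*A + k) = -42 + 7*(k + 20*A) = -42 + (7*k + 140*A) = -42 + 7*k + 140*A)
p = 66 (p = (-57 + 125) - 2 = 68 - 2 = 66)
E(P) = -8 + P + P**2 (E(P) = -6 + ((P**2 + (-2/P)*P) + P) = -6 + ((P**2 - 2) + P) = -6 + ((-2 + P**2) + P) = -6 + (-2 + P + P**2) = -8 + P + P**2)
(E(-5) + K(-13, 2))*p = ((-8 - 5 + (-5)**2) + (-42 + 7*(-13) + 140*2))*66 = ((-8 - 5 + 25) + (-42 - 91 + 280))*66 = (12 + 147)*66 = 159*66 = 10494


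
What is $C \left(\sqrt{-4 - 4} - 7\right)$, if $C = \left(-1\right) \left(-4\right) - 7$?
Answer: $21 - 6 i \sqrt{2} \approx 21.0 - 8.4853 i$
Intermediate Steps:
$C = -3$ ($C = 4 - 7 = -3$)
$C \left(\sqrt{-4 - 4} - 7\right) = - 3 \left(\sqrt{-4 - 4} - 7\right) = - 3 \left(\sqrt{-8} - 7\right) = - 3 \left(2 i \sqrt{2} - 7\right) = - 3 \left(-7 + 2 i \sqrt{2}\right) = 21 - 6 i \sqrt{2}$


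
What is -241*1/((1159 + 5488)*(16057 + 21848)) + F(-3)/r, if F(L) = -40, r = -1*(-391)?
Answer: -25775641/251954535 ≈ -0.10230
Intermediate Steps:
r = 391
-241*1/((1159 + 5488)*(16057 + 21848)) + F(-3)/r = -241*1/((1159 + 5488)*(16057 + 21848)) - 40/391 = -241/(6647*37905) - 40*1/391 = -241/251954535 - 40/391 = -25775641/251954535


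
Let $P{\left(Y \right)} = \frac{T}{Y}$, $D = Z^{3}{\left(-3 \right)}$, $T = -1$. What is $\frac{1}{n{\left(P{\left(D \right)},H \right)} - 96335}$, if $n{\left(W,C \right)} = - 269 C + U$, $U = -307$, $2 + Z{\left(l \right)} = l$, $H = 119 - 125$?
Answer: $- \frac{1}{95028} \approx -1.0523 \cdot 10^{-5}$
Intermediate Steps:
$H = -6$
$Z{\left(l \right)} = -2 + l$
$D = -125$ ($D = \left(-2 - 3\right)^{3} = \left(-5\right)^{3} = -125$)
$P{\left(Y \right)} = - \frac{1}{Y}$
$n{\left(W,C \right)} = -307 - 269 C$ ($n{\left(W,C \right)} = - 269 C - 307 = -307 - 269 C$)
$\frac{1}{n{\left(P{\left(D \right)},H \right)} - 96335} = \frac{1}{\left(-307 - -1614\right) - 96335} = \frac{1}{\left(-307 + 1614\right) - 96335} = \frac{1}{1307 - 96335} = \frac{1}{-95028} = - \frac{1}{95028}$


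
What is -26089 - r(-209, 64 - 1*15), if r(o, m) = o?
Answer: -25880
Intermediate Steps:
-26089 - r(-209, 64 - 1*15) = -26089 - 1*(-209) = -26089 + 209 = -25880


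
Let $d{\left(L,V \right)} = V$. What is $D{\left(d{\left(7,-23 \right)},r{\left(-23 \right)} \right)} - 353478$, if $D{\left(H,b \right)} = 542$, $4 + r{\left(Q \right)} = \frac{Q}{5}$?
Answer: $-352936$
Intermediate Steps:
$r{\left(Q \right)} = -4 + \frac{Q}{5}$
$D{\left(d{\left(7,-23 \right)},r{\left(-23 \right)} \right)} - 353478 = 542 - 353478 = -352936$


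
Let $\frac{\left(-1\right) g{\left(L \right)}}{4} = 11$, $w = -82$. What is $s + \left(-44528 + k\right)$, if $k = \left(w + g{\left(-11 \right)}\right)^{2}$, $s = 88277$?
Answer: $59625$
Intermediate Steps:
$g{\left(L \right)} = -44$ ($g{\left(L \right)} = \left(-4\right) 11 = -44$)
$k = 15876$ ($k = \left(-82 - 44\right)^{2} = \left(-126\right)^{2} = 15876$)
$s + \left(-44528 + k\right) = 88277 + \left(-44528 + 15876\right) = 88277 - 28652 = 59625$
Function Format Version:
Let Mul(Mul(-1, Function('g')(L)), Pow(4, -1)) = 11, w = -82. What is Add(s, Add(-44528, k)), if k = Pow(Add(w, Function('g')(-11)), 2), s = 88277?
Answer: 59625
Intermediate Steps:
Function('g')(L) = -44 (Function('g')(L) = Mul(-4, 11) = -44)
k = 15876 (k = Pow(Add(-82, -44), 2) = Pow(-126, 2) = 15876)
Add(s, Add(-44528, k)) = Add(88277, Add(-44528, 15876)) = Add(88277, -28652) = 59625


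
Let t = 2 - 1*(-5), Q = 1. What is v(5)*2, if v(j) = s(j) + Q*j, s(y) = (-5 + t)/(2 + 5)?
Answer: 74/7 ≈ 10.571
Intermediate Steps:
t = 7 (t = 2 + 5 = 7)
s(y) = 2/7 (s(y) = (-5 + 7)/(2 + 5) = 2/7)
v(j) = 2/7 + j (v(j) = 2/7 + 1*j = 2/7 + j)
v(5)*2 = (2/7 + 5)*2 = (37/7)*2 = 74/7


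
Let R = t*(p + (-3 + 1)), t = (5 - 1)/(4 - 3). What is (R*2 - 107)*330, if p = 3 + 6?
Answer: -16830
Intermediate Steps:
p = 9
t = 4 (t = 4/1 = 4*1 = 4)
R = 28 (R = 4*(9 + (-3 + 1)) = 4*(9 - 2) = 4*7 = 28)
(R*2 - 107)*330 = (28*2 - 107)*330 = (56 - 107)*330 = -51*330 = -16830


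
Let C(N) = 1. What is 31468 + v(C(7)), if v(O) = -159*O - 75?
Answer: 31234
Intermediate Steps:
v(O) = -75 - 159*O
31468 + v(C(7)) = 31468 + (-75 - 159*1) = 31468 + (-75 - 159) = 31468 - 234 = 31234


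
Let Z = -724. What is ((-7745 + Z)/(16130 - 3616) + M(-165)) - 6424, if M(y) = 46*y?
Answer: -175379665/12514 ≈ -14015.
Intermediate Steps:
((-7745 + Z)/(16130 - 3616) + M(-165)) - 6424 = ((-7745 - 724)/(16130 - 3616) + 46*(-165)) - 6424 = (-8469/12514 - 7590) - 6424 = -94989729/12514 - 6424 = -175379665/12514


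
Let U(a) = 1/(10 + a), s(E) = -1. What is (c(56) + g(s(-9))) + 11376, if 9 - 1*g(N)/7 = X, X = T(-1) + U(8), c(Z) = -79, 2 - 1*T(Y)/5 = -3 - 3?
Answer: 199433/18 ≈ 11080.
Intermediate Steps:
T(Y) = 40 (T(Y) = 10 - 5*(-3 - 3) = 10 - 5*(-6) = 10 + 30 = 40)
X = 721/18 (X = 40 + 1/(10 + 8) = 40 + 1/18 = 721/18 ≈ 40.056)
g(N) = -3913/18 (g(N) = 63 - 7*721/18 = 63 - 5047/18 = -3913/18)
(c(56) + g(s(-9))) + 11376 = (-79 - 3913/18) + 11376 = -5335/18 + 11376 = 199433/18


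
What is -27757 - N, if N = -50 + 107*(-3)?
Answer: -27386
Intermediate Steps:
N = -371 (N = -50 - 321 = -371)
-27757 - N = -27757 - 1*(-371) = -27757 + 371 = -27386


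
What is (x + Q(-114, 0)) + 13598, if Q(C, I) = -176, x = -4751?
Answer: 8671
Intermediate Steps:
(x + Q(-114, 0)) + 13598 = (-4751 - 176) + 13598 = -4927 + 13598 = 8671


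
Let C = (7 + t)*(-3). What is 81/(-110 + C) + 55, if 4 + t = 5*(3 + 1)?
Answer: 9764/179 ≈ 54.547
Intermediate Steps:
t = 16 (t = -4 + 5*(3 + 1) = -4 + 5*4 = -4 + 20 = 16)
C = -69 (C = (7 + 16)*(-3) = 23*(-3) = -69)
81/(-110 + C) + 55 = 81/(-110 - 69) + 55 = 81/(-179) + 55 = -1/179*81 + 55 = -81/179 + 55 = 9764/179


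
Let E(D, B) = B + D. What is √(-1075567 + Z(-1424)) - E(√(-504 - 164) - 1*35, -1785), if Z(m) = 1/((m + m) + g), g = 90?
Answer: 1820 - 2*I*√167 + I*√8181369224546/2758 ≈ 1820.0 + 1011.3*I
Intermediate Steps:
Z(m) = 1/(90 + 2*m) (Z(m) = 1/((m + m) + 90) = 1/(2*m + 90) = 1/(90 + 2*m))
√(-1075567 + Z(-1424)) - E(√(-504 - 164) - 1*35, -1785) = √(-1075567 + 1/(2*(45 - 1424))) - (-1785 + (√(-504 - 164) - 1*35)) = √(-1075567 + (½)/(-1379)) - (-1785 + (√(-668) - 35)) = √(-1075567 + (½)*(-1/1379)) - (-1785 + (2*I*√167 - 35)) = √(-1075567 - 1/2758) - (-1785 + (-35 + 2*I*√167)) = √(-2966413787/2758) - (-1820 + 2*I*√167) = I*√8181369224546/2758 + (1820 - 2*I*√167) = 1820 - 2*I*√167 + I*√8181369224546/2758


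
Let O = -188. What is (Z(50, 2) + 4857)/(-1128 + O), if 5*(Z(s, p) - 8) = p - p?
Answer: -695/188 ≈ -3.6968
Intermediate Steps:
Z(s, p) = 8 (Z(s, p) = 8 + (p - p)/5 = 8 + (⅕)*0 = 8 + 0 = 8)
(Z(50, 2) + 4857)/(-1128 + O) = (8 + 4857)/(-1128 - 188) = 4865/(-1316) = 4865*(-1/1316) = -695/188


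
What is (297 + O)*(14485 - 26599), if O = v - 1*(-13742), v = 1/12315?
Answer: -698130974868/4105 ≈ -1.7007e+8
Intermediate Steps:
v = 1/12315 ≈ 8.1202e-5
O = 169232731/12315 (O = 1/12315 - 1*(-13742) = 1/12315 + 13742 = 169232731/12315 ≈ 13742.)
(297 + O)*(14485 - 26599) = (297 + 169232731/12315)*(14485 - 26599) = (172890286/12315)*(-12114) = -698130974868/4105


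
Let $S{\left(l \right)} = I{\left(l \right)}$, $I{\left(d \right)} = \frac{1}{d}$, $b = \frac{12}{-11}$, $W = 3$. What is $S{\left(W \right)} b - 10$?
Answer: $- \frac{114}{11} \approx -10.364$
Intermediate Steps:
$b = - \frac{12}{11}$ ($b = 12 \left(- \frac{1}{11}\right) = - \frac{12}{11} \approx -1.0909$)
$S{\left(l \right)} = \frac{1}{l}$
$S{\left(W \right)} b - 10 = \frac{1}{3} \left(- \frac{12}{11}\right) - 10 = - \frac{4}{11} - 10 = - \frac{114}{11}$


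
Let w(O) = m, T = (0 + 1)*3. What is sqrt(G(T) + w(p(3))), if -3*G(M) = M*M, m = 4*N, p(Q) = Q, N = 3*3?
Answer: sqrt(33) ≈ 5.7446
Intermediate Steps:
N = 9
T = 3 (T = 1*3 = 3)
m = 36 (m = 4*9 = 36)
w(O) = 36
G(M) = -M**2/3 (G(M) = -M*M/3 = -M**2/3)
sqrt(G(T) + w(p(3))) = sqrt(-1/3*3**2 + 36) = sqrt(-1/3*9 + 36) = sqrt(-3 + 36) = sqrt(33)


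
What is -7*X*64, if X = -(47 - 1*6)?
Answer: 18368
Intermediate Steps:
X = -41 (X = -(47 - 6) = -1*41 = -41)
-7*X*64 = -7*(-41)*64 = 287*64 = 18368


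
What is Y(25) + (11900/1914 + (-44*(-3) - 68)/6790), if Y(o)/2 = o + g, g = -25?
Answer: 20230874/3249015 ≈ 6.2268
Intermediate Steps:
Y(o) = -50 + 2*o (Y(o) = 2*(o - 25) = 2*(-25 + o) = -50 + 2*o)
Y(25) + (11900/1914 + (-44*(-3) - 68)/6790) = (-50 + 2*25) + (11900/1914 + (-44*(-3) - 68)/6790) = (-50 + 50) + (11900*(1/1914) + (132 - 68)*(1/6790)) = 0 + (5950/957 + 64*(1/6790)) = 0 + (5950/957 + 32/3395) = 0 + 20230874/3249015 = 20230874/3249015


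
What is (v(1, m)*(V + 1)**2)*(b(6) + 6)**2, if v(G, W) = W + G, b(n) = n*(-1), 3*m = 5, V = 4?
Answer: 0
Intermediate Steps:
m = 5/3 (m = (1/3)*5 = 5/3 ≈ 1.6667)
b(n) = -n
v(G, W) = G + W
(v(1, m)*(V + 1)**2)*(b(6) + 6)**2 = ((1 + 5/3)*(4 + 1)**2)*(-1*6 + 6)**2 = ((8/3)*5**2)*(-6 + 6)**2 = ((8/3)*25)*0**2 = (200/3)*0 = 0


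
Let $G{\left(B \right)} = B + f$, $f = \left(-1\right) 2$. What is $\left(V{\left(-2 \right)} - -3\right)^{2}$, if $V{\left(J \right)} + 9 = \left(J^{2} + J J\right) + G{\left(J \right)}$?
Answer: $4$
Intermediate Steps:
$f = -2$
$G{\left(B \right)} = -2 + B$ ($G{\left(B \right)} = B - 2 = -2 + B$)
$V{\left(J \right)} = -11 + J + 2 J^{2}$ ($V{\left(J \right)} = -9 + \left(\left(J^{2} + J J\right) + \left(-2 + J\right)\right) = -9 + \left(\left(J^{2} + J^{2}\right) + \left(-2 + J\right)\right) = -9 + \left(2 J^{2} + \left(-2 + J\right)\right) = -9 + \left(-2 + J + 2 J^{2}\right) = -11 + J + 2 J^{2}$)
$\left(V{\left(-2 \right)} - -3\right)^{2} = \left(\left(-11 - 2 + 2 \left(-2\right)^{2}\right) - -3\right)^{2} = \left(\left(-11 - 2 + 2 \cdot 4\right) + \left(-31 + 34\right)\right)^{2} = \left(\left(-11 - 2 + 8\right) + 3\right)^{2} = \left(-5 + 3\right)^{2} = \left(-2\right)^{2} = 4$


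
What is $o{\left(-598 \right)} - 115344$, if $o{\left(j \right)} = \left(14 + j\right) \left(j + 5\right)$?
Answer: $230968$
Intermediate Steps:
$o{\left(j \right)} = \left(5 + j\right) \left(14 + j\right)$ ($o{\left(j \right)} = \left(14 + j\right) \left(5 + j\right) = \left(5 + j\right) \left(14 + j\right)$)
$o{\left(-598 \right)} - 115344 = \left(70 + \left(-598\right)^{2} + 19 \left(-598\right)\right) - 115344 = \left(70 + 357604 - 11362\right) - 115344 = 346312 - 115344 = 230968$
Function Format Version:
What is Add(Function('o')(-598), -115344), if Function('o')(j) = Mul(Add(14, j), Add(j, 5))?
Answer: 230968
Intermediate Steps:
Function('o')(j) = Mul(Add(5, j), Add(14, j)) (Function('o')(j) = Mul(Add(14, j), Add(5, j)) = Mul(Add(5, j), Add(14, j)))
Add(Function('o')(-598), -115344) = Add(Add(70, Pow(-598, 2), Mul(19, -598)), -115344) = Add(Add(70, 357604, -11362), -115344) = Add(346312, -115344) = 230968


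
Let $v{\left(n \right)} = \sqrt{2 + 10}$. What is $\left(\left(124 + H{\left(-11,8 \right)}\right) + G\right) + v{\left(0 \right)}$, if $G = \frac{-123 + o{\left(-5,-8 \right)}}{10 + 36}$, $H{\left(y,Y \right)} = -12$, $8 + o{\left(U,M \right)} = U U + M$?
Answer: $\frac{2519}{23} + 2 \sqrt{3} \approx 112.99$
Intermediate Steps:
$o{\left(U,M \right)} = -8 + M + U^{2}$ ($o{\left(U,M \right)} = -8 + \left(U U + M\right) = -8 + \left(U^{2} + M\right) = -8 + \left(M + U^{2}\right) = -8 + M + U^{2}$)
$v{\left(n \right)} = 2 \sqrt{3}$ ($v{\left(n \right)} = \sqrt{12} = 2 \sqrt{3}$)
$G = - \frac{57}{23}$ ($G = \frac{-123 - \left(16 - 25\right)}{10 + 36} = \frac{-123 - -9}{46} = \left(-123 + 9\right) \frac{1}{46} = \left(-114\right) \frac{1}{46} = - \frac{57}{23} \approx -2.4783$)
$\left(\left(124 + H{\left(-11,8 \right)}\right) + G\right) + v{\left(0 \right)} = \left(\left(124 - 12\right) - \frac{57}{23}\right) + 2 \sqrt{3} = \left(112 - \frac{57}{23}\right) + 2 \sqrt{3} = \frac{2519}{23} + 2 \sqrt{3}$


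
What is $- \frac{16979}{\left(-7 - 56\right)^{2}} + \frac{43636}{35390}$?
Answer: $- \frac{213847763}{70231455} \approx -3.0449$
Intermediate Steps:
$- \frac{16979}{\left(-7 - 56\right)^{2}} + \frac{43636}{35390} = - \frac{16979}{\left(-63\right)^{2}} + 43636 \cdot \frac{1}{35390} = - \frac{16979}{3969} + \frac{21818}{17695} = - \frac{213847763}{70231455}$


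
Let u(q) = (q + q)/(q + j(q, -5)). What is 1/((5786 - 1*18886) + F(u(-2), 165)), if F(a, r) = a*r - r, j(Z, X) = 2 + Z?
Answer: -1/12935 ≈ -7.7310e-5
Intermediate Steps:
u(q) = 2*q/(2 + 2*q) (u(q) = (q + q)/(q + (2 + q)) = (2*q)/(2 + 2*q) = 2*q/(2 + 2*q))
F(a, r) = -r + a*r
1/((5786 - 1*18886) + F(u(-2), 165)) = 1/((5786 - 1*18886) + 165*(-1 - 2/(1 - 2))) = 1/((5786 - 18886) + 165*(-1 - 2/(-1))) = 1/(-13100 + 165*(-1 - 2*(-1))) = 1/(-13100 + 165*(-1 + 2)) = 1/(-13100 + 165*1) = 1/(-13100 + 165) = 1/(-12935) = -1/12935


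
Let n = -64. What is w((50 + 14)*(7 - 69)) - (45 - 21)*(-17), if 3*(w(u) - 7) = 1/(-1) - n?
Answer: 436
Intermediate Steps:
w(u) = 28 (w(u) = 7 + (1/(-1) - 1*(-64))/3 = 7 + (-1 + 64)/3 = 7 + (⅓)*63 = 7 + 21 = 28)
w((50 + 14)*(7 - 69)) - (45 - 21)*(-17) = 28 - (45 - 21)*(-17) = 28 - 24*(-17) = 28 - 1*(-408) = 28 + 408 = 436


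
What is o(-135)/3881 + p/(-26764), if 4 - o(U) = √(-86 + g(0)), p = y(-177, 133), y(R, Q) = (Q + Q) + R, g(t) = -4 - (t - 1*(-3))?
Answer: -238353/103871084 - I*√93/3881 ≈ -0.0022947 - 0.0024848*I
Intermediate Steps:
g(t) = -7 - t (g(t) = -4 - (t + 3) = -4 - (3 + t) = -4 + (-3 - t) = -7 - t)
y(R, Q) = R + 2*Q (y(R, Q) = 2*Q + R = R + 2*Q)
p = 89 (p = -177 + 2*133 = -177 + 266 = 89)
o(U) = 4 - I*√93 (o(U) = 4 - √(-86 + (-7 - 1*0)) = 4 - √(-86 + (-7 + 0)) = 4 - √(-86 - 7) = 4 - √(-93) = 4 - I*√93)
o(-135)/3881 + p/(-26764) = (4 - I*√93)/3881 + 89/(-26764) = (4 - I*√93)*(1/3881) + 89*(-1/26764) = (4/3881 - I*√93/3881) - 89/26764 = -238353/103871084 - I*√93/3881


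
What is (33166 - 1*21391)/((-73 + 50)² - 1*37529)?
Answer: -471/1480 ≈ -0.31824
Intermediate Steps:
(33166 - 1*21391)/((-73 + 50)² - 1*37529) = (33166 - 21391)/((-23)² - 37529) = 11775/(529 - 37529) = 11775/(-37000) = 11775*(-1/37000) = -471/1480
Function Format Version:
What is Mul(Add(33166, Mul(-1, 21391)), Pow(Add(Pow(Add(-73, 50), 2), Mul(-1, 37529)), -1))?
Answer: Rational(-471, 1480) ≈ -0.31824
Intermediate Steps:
Mul(Add(33166, Mul(-1, 21391)), Pow(Add(Pow(Add(-73, 50), 2), Mul(-1, 37529)), -1)) = Mul(Add(33166, -21391), Pow(Add(Pow(-23, 2), -37529), -1)) = Mul(11775, Pow(Add(529, -37529), -1)) = Mul(11775, Pow(-37000, -1)) = Mul(11775, Rational(-1, 37000)) = Rational(-471, 1480)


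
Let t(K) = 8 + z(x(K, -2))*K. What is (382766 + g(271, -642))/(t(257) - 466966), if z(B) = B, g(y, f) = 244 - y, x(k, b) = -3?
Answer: -382739/467729 ≈ -0.81829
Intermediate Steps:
t(K) = 8 - 3*K
(382766 + g(271, -642))/(t(257) - 466966) = (382766 + (244 - 1*271))/((8 - 3*257) - 466966) = (382766 + (244 - 271))/((8 - 771) - 466966) = (382766 - 27)/(-763 - 466966) = 382739/(-467729) = 382739*(-1/467729) = -382739/467729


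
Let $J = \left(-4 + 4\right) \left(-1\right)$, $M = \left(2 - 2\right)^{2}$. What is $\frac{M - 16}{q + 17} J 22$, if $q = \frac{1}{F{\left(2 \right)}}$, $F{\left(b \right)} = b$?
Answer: $0$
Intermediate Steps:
$M = 0$ ($M = 0^{2} = 0$)
$q = \frac{1}{2} \approx 0.5$
$J = 0$ ($J = 0 \left(-1\right) = 0$)
$\frac{M - 16}{q + 17} J 22 = \frac{0 - 16}{\frac{1}{2} + 17} \cdot 0 \cdot 22 = - \frac{16}{\frac{35}{2}} \cdot 0 \cdot 22 = \left(-16\right) \frac{2}{35} \cdot 0 \cdot 22 = \left(- \frac{32}{35}\right) 0 \cdot 22 = 0 \cdot 22 = 0$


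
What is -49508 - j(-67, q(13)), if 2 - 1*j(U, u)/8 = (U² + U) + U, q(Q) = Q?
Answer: -14684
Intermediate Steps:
j(U, u) = 16 - 16*U - 8*U² (j(U, u) = 16 - 8*((U² + U) + U) = 16 - 8*((U + U²) + U) = 16 - 8*(U² + 2*U) = 16 + (-16*U - 8*U²) = 16 - 16*U - 8*U²)
-49508 - j(-67, q(13)) = -49508 - (16 - 16*(-67) - 8*(-67)²) = -49508 - (16 + 1072 - 8*4489) = -49508 - (16 + 1072 - 35912) = -49508 - 1*(-34824) = -49508 + 34824 = -14684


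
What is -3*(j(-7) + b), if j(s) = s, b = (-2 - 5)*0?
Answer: 21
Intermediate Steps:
b = 0 (b = -7*0 = 0)
-3*(j(-7) + b) = -3*(-7 + 0) = -3*(-7) = 21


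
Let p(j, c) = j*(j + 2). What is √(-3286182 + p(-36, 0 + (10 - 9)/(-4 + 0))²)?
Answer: I*√1788006 ≈ 1337.2*I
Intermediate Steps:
p(j, c) = j*(2 + j)
√(-3286182 + p(-36, 0 + (10 - 9)/(-4 + 0))²) = √(-3286182 + (-36*(2 - 36))²) = √(-3286182 + (-36*(-34))²) = √(-3286182 + 1224²) = √(-3286182 + 1498176) = √(-1788006) = I*√1788006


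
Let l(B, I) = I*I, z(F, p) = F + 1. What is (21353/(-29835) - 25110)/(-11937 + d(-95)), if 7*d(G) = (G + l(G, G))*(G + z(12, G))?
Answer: 5244247421/24339959865 ≈ 0.21546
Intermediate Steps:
z(F, p) = 1 + F
l(B, I) = I²
d(G) = (13 + G)*(G + G²)/7 (d(G) = ((G + G²)*(G + (1 + 12)))/7 = ((G + G²)*(G + 13))/7 = ((G + G²)*(13 + G))/7 = ((13 + G)*(G + G²))/7 = (13 + G)*(G + G²)/7)
(21353/(-29835) - 25110)/(-11937 + d(-95)) = (21353/(-29835) - 25110)/(-11937 + (⅐)*(-95)*(13 + (-95)² + 14*(-95))) = (21353*(-1/29835) - 25110)/(-11937 + (⅐)*(-95)*(13 + 9025 - 1330)) = (-21353/29835 - 25110)/(-11937 + (⅐)*(-95)*7708) = -749178203/(29835*(-11937 - 732260/7)) = -749178203/(29835*(-815819/7)) = -749178203/29835*(-7/815819) = 5244247421/24339959865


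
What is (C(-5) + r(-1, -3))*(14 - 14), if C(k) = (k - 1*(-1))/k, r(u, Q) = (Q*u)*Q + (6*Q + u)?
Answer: 0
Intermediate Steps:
r(u, Q) = u + 6*Q + u*Q² (r(u, Q) = u*Q² + (u + 6*Q) = u + 6*Q + u*Q²)
C(k) = (1 + k)/k (C(k) = (k + 1)/k = (1 + k)/k)
(C(-5) + r(-1, -3))*(14 - 14) = ((1 - 5)/(-5) + (-1 + 6*(-3) - 1*(-3)²))*(14 - 14) = (-⅕*(-4) + (-1 - 18 - 1*9))*0 = (⅘ + (-1 - 18 - 9))*0 = (⅘ - 28)*0 = -136/5*0 = 0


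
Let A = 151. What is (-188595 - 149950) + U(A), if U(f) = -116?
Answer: -338661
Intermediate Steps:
(-188595 - 149950) + U(A) = (-188595 - 149950) - 116 = -338545 - 116 = -338661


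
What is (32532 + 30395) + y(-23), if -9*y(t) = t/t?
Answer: 566342/9 ≈ 62927.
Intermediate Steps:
y(t) = -⅑ (y(t) = -t/(9*t) = -⅑*1 = -⅑)
(32532 + 30395) + y(-23) = (32532 + 30395) - ⅑ = 62927 - ⅑ = 566342/9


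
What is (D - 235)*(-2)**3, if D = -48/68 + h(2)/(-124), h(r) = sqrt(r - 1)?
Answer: 993770/527 ≈ 1885.7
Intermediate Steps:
h(r) = sqrt(-1 + r)
D = -1505/2108 (D = -48/68 + sqrt(-1 + 2)/(-124) = -48*1/68 + sqrt(1)*(-1/124) = -12/17 + 1*(-1/124) = -12/17 - 1/124 = -1505/2108 ≈ -0.71395)
(D - 235)*(-2)**3 = (-1505/2108 - 235)*(-2)**3 = -496885/2108*(-8) = 993770/527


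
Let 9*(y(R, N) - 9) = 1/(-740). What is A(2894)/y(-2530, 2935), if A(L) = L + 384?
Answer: 1984680/5449 ≈ 364.23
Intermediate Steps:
y(R, N) = 59939/6660 (y(R, N) = 9 + (⅑)/(-740) = 9 + (⅑)*(-1/740) = 9 - 1/6660 = 59939/6660)
A(L) = 384 + L
A(2894)/y(-2530, 2935) = (384 + 2894)/(59939/6660) = 3278*(6660/59939) = 1984680/5449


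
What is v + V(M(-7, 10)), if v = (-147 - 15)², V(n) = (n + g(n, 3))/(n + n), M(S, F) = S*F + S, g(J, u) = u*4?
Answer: 4041641/154 ≈ 26244.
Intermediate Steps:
g(J, u) = 4*u
M(S, F) = S + F*S (M(S, F) = F*S + S = S + F*S)
V(n) = (12 + n)/(2*n) (V(n) = (n + 4*3)/(n + n) = (n + 12)/((2*n)) = (12 + n)*(1/(2*n)) = (12 + n)/(2*n))
v = 26244 (v = (-162)² = 26244)
v + V(M(-7, 10)) = 26244 + (12 - 7*(1 + 10))/(2*((-7*(1 + 10)))) = 26244 + (12 - 7*11)/(2*((-7*11))) = 26244 + (½)*(12 - 77)/(-77) = 26244 + (½)*(-1/77)*(-65) = 26244 + 65/154 = 4041641/154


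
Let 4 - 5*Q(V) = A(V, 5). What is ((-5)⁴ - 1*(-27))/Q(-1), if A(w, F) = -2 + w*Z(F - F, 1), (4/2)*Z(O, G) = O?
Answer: 1630/3 ≈ 543.33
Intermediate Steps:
Z(O, G) = O/2
A(w, F) = -2 (A(w, F) = -2 + w*((F - F)/2) = -2 + w*((½)*0) = -2 + w*0 = -2 + 0 = -2)
Q(V) = 6/5 (Q(V) = ⅘ - ⅕*(-2) = ⅘ + ⅖ = 6/5)
((-5)⁴ - 1*(-27))/Q(-1) = ((-5)⁴ - 1*(-27))/(6/5) = 5*(625 + 27)/6 = (⅚)*652 = 1630/3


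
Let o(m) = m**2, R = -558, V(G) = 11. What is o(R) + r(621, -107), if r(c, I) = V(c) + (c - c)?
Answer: 311375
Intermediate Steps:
r(c, I) = 11 (r(c, I) = 11 + (c - c) = 11 + 0 = 11)
o(R) + r(621, -107) = (-558)**2 + 11 = 311364 + 11 = 311375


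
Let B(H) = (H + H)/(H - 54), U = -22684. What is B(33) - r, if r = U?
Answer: 158766/7 ≈ 22681.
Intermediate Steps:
r = -22684
B(H) = 2*H/(-54 + H) (B(H) = (2*H)/(-54 + H) = 2*H/(-54 + H))
B(33) - r = 2*33/(-54 + 33) - 1*(-22684) = 2*33/(-21) + 22684 = 2*33*(-1/21) + 22684 = -22/7 + 22684 = 158766/7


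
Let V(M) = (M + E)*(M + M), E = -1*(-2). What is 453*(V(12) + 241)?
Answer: 261381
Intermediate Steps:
E = 2
V(M) = 2*M*(2 + M) (V(M) = (M + 2)*(M + M) = (2 + M)*(2*M) = 2*M*(2 + M))
453*(V(12) + 241) = 453*(2*12*(2 + 12) + 241) = 453*(2*12*14 + 241) = 453*(336 + 241) = 453*577 = 261381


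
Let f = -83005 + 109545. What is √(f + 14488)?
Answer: 2*√10257 ≈ 202.55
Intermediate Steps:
f = 26540
√(f + 14488) = √(26540 + 14488) = √41028 = 2*√10257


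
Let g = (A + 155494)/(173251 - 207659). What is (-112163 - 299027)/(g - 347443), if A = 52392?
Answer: 1414822552/1195502663 ≈ 1.1835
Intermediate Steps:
g = -103943/17204 (g = (52392 + 155494)/(173251 - 207659) = 207886/(-34408) = 207886*(-1/34408) = -103943/17204 ≈ -6.0418)
(-112163 - 299027)/(g - 347443) = (-112163 - 299027)/(-103943/17204 - 347443) = -411190/(-5977513315/17204) = -411190*(-17204/5977513315) = 1414822552/1195502663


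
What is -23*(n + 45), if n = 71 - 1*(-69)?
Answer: -4255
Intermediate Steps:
n = 140 (n = 71 + 69 = 140)
-23*(n + 45) = -23*(140 + 45) = -23*185 = -4255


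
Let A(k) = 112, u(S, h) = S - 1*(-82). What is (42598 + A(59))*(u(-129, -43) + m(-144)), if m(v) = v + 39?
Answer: -6491920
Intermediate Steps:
u(S, h) = 82 + S (u(S, h) = S + 82 = 82 + S)
m(v) = 39 + v
(42598 + A(59))*(u(-129, -43) + m(-144)) = (42598 + 112)*((82 - 129) + (39 - 144)) = 42710*(-47 - 105) = 42710*(-152) = -6491920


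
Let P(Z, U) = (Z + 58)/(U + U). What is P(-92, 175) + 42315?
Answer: 7405108/175 ≈ 42315.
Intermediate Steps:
P(Z, U) = (58 + Z)/(2*U) (P(Z, U) = (58 + Z)/((2*U)) = (58 + Z)*(1/(2*U)) = (58 + Z)/(2*U))
P(-92, 175) + 42315 = (½)*(58 - 92)/175 + 42315 = (½)*(1/175)*(-34) + 42315 = -17/175 + 42315 = 7405108/175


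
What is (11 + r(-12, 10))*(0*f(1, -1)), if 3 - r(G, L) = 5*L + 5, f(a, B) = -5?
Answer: 0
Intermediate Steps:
r(G, L) = -2 - 5*L (r(G, L) = 3 - (5*L + 5) = 3 - (5 + 5*L) = 3 + (-5 - 5*L) = -2 - 5*L)
(11 + r(-12, 10))*(0*f(1, -1)) = (11 + (-2 - 5*10))*(0*(-5)) = (11 + (-2 - 50))*0 = (11 - 52)*0 = -41*0 = 0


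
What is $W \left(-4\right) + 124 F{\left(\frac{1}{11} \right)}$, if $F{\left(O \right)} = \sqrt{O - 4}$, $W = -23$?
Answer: $92 + \frac{124 i \sqrt{473}}{11} \approx 92.0 + 245.17 i$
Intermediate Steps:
$F{\left(O \right)} = \sqrt{-4 + O}$
$W \left(-4\right) + 124 F{\left(\frac{1}{11} \right)} = \left(-23\right) \left(-4\right) + 124 \sqrt{-4 + \frac{1}{11}} = 92 + 124 \sqrt{-4 + \frac{1}{11}} = 92 + 124 \sqrt{- \frac{43}{11}} = 92 + 124 \frac{i \sqrt{473}}{11} = 92 + \frac{124 i \sqrt{473}}{11}$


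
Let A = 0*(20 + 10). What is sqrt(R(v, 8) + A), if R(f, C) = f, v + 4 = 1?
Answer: I*sqrt(3) ≈ 1.732*I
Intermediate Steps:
v = -3 (v = -4 + 1 = -3)
A = 0 (A = 0*30 = 0)
sqrt(R(v, 8) + A) = sqrt(-3 + 0) = sqrt(-3) = I*sqrt(3)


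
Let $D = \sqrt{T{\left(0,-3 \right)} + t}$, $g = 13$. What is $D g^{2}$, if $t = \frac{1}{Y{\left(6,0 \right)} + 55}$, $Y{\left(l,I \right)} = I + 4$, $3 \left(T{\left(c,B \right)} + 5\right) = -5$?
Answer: $\frac{169 i \sqrt{208329}}{177} \approx 435.8 i$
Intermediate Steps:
$T{\left(c,B \right)} = - \frac{20}{3}$ ($T{\left(c,B \right)} = -5 + \frac{1}{3} \left(-5\right) = -5 - \frac{5}{3} = - \frac{20}{3}$)
$Y{\left(l,I \right)} = 4 + I$
$t = \frac{1}{59}$ ($t = \frac{1}{\left(4 + 0\right) + 55} = \frac{1}{4 + 55} = \frac{1}{59} \approx 0.016949$)
$D = \frac{i \sqrt{208329}}{177}$ ($D = \sqrt{- \frac{20}{3} + \frac{1}{59}} = \sqrt{- \frac{1177}{177}} = \frac{i \sqrt{208329}}{177} \approx 2.5787 i$)
$D g^{2} = \frac{i \sqrt{208329}}{177} \cdot 13^{2} = \frac{i \sqrt{208329}}{177} \cdot 169 = \frac{169 i \sqrt{208329}}{177}$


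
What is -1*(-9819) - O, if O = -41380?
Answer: 51199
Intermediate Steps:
-1*(-9819) - O = -1*(-9819) - 1*(-41380) = 9819 + 41380 = 51199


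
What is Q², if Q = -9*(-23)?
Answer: 42849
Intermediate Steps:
Q = 207
Q² = 207² = 42849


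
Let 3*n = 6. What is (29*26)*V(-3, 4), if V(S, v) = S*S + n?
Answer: 8294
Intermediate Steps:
n = 2 (n = (1/3)*6 = 2)
V(S, v) = 2 + S**2 (V(S, v) = S*S + 2 = S**2 + 2 = 2 + S**2)
(29*26)*V(-3, 4) = (29*26)*(2 + (-3)**2) = 754*(2 + 9) = 754*11 = 8294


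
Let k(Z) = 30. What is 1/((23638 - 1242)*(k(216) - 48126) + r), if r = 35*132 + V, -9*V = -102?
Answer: -3/3231460154 ≈ -9.2837e-10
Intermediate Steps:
V = 34/3 (V = -1/9*(-102) = 34/3 ≈ 11.333)
r = 13894/3 (r = 35*132 + 34/3 = 4620 + 34/3 = 13894/3 ≈ 4631.3)
1/((23638 - 1242)*(k(216) - 48126) + r) = 1/((23638 - 1242)*(30 - 48126) + 13894/3) = 1/(22396*(-48096) + 13894/3) = 1/(-1077158016 + 13894/3) = 1/(-3231460154/3) = -3/3231460154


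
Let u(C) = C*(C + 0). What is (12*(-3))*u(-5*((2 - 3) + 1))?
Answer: 0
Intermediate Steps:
u(C) = C² (u(C) = C*C = C²)
(12*(-3))*u(-5*((2 - 3) + 1)) = (12*(-3))*(-5*((2 - 3) + 1))² = -36*25*(-1 + 1)² = -36*(-5*0)² = -36*0² = -36*0 = 0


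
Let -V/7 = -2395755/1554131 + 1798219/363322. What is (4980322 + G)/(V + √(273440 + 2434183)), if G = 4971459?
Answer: 75689706312209904631377474402526/863088935749621831818972405443 + 9518767171268411766819992897532*√300847/863088935749621831818972405443 ≈ 6136.9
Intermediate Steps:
V = -13469661762053/564649983182 (V = -7*(-2395755/1554131 + 1798219/363322) = -7*1924237394579/564649983182 = -13469661762053/564649983182 ≈ -23.855)
(4980322 + G)/(V + √(273440 + 2434183)) = (4980322 + 4971459)/(-13469661762053/564649983182 + √(273440 + 2434183)) = 9951781/(-13469661762053/564649983182 + √2707623) = 9951781/(-13469661762053/564649983182 + 3*√300847)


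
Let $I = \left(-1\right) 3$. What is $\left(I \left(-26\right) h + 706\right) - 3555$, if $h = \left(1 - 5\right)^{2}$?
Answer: $-1601$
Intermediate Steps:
$h = 16$ ($h = \left(-4\right)^{2} = 16$)
$I = -3$
$\left(I \left(-26\right) h + 706\right) - 3555 = \left(\left(-3\right) \left(-26\right) 16 + 706\right) - 3555 = \left(78 \cdot 16 + 706\right) - 3555 = \left(1248 + 706\right) - 3555 = 1954 - 3555 = -1601$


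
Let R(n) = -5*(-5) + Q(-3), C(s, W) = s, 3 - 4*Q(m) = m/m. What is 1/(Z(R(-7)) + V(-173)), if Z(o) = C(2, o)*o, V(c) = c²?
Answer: 1/29980 ≈ 3.3356e-5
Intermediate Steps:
Q(m) = ½ (Q(m) = ¾ - m/(4*m) = ¾ - ¼*1 = ¾ - ¼ = ½)
R(n) = 51/2 (R(n) = -5*(-5) + ½ = 25 + ½ = 51/2)
Z(o) = 2*o
1/(Z(R(-7)) + V(-173)) = 1/(2*(51/2) + (-173)²) = 1/(51 + 29929) = 1/29980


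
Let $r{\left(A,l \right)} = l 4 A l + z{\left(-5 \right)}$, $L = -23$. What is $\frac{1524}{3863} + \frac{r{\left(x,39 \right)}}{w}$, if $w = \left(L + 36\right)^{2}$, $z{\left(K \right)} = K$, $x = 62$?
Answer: $\frac{1457392745}{652847} \approx 2232.4$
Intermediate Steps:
$r{\left(A,l \right)} = -5 + 4 A l^{2}$ ($r{\left(A,l \right)} = l 4 A l - 5 = 4 l A l - 5 = 4 A l l - 5 = 4 A l^{2} - 5 = -5 + 4 A l^{2}$)
$w = 169$ ($w = \left(-23 + 36\right)^{2} = 13^{2} = 169$)
$\frac{1524}{3863} + \frac{r{\left(x,39 \right)}}{w} = \frac{1524}{3863} + \frac{-5 + 4 \cdot 62 \cdot 39^{2}}{169} = 1524 \cdot \frac{1}{3863} + \left(-5 + 4 \cdot 62 \cdot 1521\right) \frac{1}{169} = \frac{1524}{3863} + \left(-5 + 377208\right) \frac{1}{169} = \frac{1524}{3863} + 377203 \cdot \frac{1}{169} = \frac{1524}{3863} + \frac{377203}{169} = \frac{1457392745}{652847}$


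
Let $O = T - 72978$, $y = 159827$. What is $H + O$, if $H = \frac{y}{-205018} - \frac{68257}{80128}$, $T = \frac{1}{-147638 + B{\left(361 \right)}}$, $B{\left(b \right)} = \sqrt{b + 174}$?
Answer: $- \frac{13066048366150901475171049}{179036919066483802368} - \frac{\sqrt{535}}{21796978509} \approx -72980.0$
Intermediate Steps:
$B{\left(b \right)} = \sqrt{174 + b}$
$T = \frac{1}{-147638 + \sqrt{535}}$ ($T = \frac{1}{-147638 + \sqrt{174 + 361}} = \frac{1}{-147638 + \sqrt{535}} \approx -6.7744 \cdot 10^{-6}$)
$H = - \frac{13400265741}{8213841152}$ ($H = \frac{159827}{-205018} - \frac{68257}{80128} = 159827 \left(- \frac{1}{205018}\right) - \frac{68257}{80128} = - \frac{159827}{205018} - \frac{68257}{80128} = - \frac{13400265741}{8213841152} \approx -1.6314$)
$O = - \frac{1590699897777440}{21796978509} - \frac{\sqrt{535}}{21796978509}$ ($O = \left(- \frac{147638}{21796978509} - \frac{\sqrt{535}}{21796978509}\right) - 72978 = - \frac{1590699897777440}{21796978509} - \frac{\sqrt{535}}{21796978509} \approx -72978.0$)
$H + O = - \frac{13400265741}{8213841152} - \left(\frac{1590699897777440}{21796978509} + \frac{\sqrt{535}}{21796978509}\right) = - \frac{13066048366150901475171049}{179036919066483802368} - \frac{\sqrt{535}}{21796978509}$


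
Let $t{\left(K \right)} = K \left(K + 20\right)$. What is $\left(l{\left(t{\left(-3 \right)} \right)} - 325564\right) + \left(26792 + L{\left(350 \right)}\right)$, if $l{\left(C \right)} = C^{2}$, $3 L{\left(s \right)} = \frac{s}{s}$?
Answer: $- \frac{888512}{3} \approx -2.9617 \cdot 10^{5}$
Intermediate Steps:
$t{\left(K \right)} = K \left(20 + K\right)$
$L{\left(s \right)} = \frac{1}{3}$ ($L{\left(s \right)} = \frac{s \frac{1}{s}}{3} = \frac{1}{3} \cdot 1 = \frac{1}{3}$)
$\left(l{\left(t{\left(-3 \right)} \right)} - 325564\right) + \left(26792 + L{\left(350 \right)}\right) = \left(\left(- 3 \left(20 - 3\right)\right)^{2} - 325564\right) + \left(26792 + \frac{1}{3}\right) = \left(\left(\left(-3\right) 17\right)^{2} - 325564\right) + \frac{80377}{3} = \left(\left(-51\right)^{2} - 325564\right) + \frac{80377}{3} = \left(2601 - 325564\right) + \frac{80377}{3} = -322963 + \frac{80377}{3} = - \frac{888512}{3}$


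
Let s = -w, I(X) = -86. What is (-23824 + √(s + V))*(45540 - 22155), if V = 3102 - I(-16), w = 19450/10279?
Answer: -557124240 + 23385*√336637270558/10279 ≈ -5.5580e+8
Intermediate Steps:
w = 19450/10279 (w = 19450*(1/10279) = 19450/10279 ≈ 1.8922)
s = -19450/10279 (s = -1*19450/10279 = -19450/10279 ≈ -1.8922)
V = 3188 (V = 3102 - 1*(-86) = 3102 + 86 = 3188)
(-23824 + √(s + V))*(45540 - 22155) = (-23824 + √(-19450/10279 + 3188))*(45540 - 22155) = (-23824 + √(32750002/10279))*23385 = (-23824 + √336637270558/10279)*23385 = -557124240 + 23385*√336637270558/10279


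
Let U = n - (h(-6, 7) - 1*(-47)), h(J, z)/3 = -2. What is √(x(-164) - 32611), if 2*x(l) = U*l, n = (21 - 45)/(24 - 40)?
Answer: 2*I*√7343 ≈ 171.38*I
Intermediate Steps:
h(J, z) = -6 (h(J, z) = 3*(-2) = -6)
n = 3/2 (n = -24/(-16) = -24*(-1/16) = 3/2 ≈ 1.5000)
U = -79/2 (U = 3/2 - (-6 - 1*(-47)) = 3/2 - (-6 + 47) = 3/2 - 1*41 = 3/2 - 41 = -79/2 ≈ -39.500)
x(l) = -79*l/4 (x(l) = (-79*l/2)/2 = -79*l/4)
√(x(-164) - 32611) = √(-79/4*(-164) - 32611) = √(3239 - 32611) = √(-29372) = 2*I*√7343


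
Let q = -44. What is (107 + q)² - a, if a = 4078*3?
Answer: -8265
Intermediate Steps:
a = 12234
(107 + q)² - a = (107 - 44)² - 1*12234 = 63² - 12234 = 3969 - 12234 = -8265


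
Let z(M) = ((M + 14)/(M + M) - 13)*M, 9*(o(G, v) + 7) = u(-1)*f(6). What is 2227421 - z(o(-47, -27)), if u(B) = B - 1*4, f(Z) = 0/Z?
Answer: 4454653/2 ≈ 2.2273e+6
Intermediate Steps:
f(Z) = 0
u(B) = -4 + B (u(B) = B - 4 = -4 + B)
o(G, v) = -7 (o(G, v) = -7 + ((-4 - 1)*0)/9 = -7 + (-5*0)/9 = -7 + (⅑)*0 = -7 + 0 = -7)
z(M) = M*(-13 + (14 + M)/(2*M)) (z(M) = ((14 + M)/((2*M)) - 13)*M = ((14 + M)*(1/(2*M)) - 13)*M = ((14 + M)/(2*M) - 13)*M = (-13 + (14 + M)/(2*M))*M = M*(-13 + (14 + M)/(2*M)))
2227421 - z(o(-47, -27)) = 2227421 - (7 - 25/2*(-7)) = 2227421 - (7 + 175/2) = 2227421 - 1*189/2 = 2227421 - 189/2 = 4454653/2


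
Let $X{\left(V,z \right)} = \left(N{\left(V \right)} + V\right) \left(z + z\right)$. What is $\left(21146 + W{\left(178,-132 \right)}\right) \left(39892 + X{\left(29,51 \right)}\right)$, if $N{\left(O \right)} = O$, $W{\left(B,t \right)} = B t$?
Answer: $-107648800$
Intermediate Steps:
$X{\left(V,z \right)} = 4 V z$ ($X{\left(V,z \right)} = \left(V + V\right) \left(z + z\right) = 2 V 2 z = 4 V z$)
$\left(21146 + W{\left(178,-132 \right)}\right) \left(39892 + X{\left(29,51 \right)}\right) = \left(21146 + 178 \left(-132\right)\right) \left(39892 + 4 \cdot 29 \cdot 51\right) = \left(21146 - 23496\right) \left(39892 + 5916\right) = \left(-2350\right) 45808 = -107648800$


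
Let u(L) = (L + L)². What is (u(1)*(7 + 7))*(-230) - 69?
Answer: -12949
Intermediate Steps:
u(L) = 4*L² (u(L) = (2*L)² = 4*L²)
(u(1)*(7 + 7))*(-230) - 69 = ((4*1²)*(7 + 7))*(-230) - 69 = ((4*1)*14)*(-230) - 69 = (4*14)*(-230) - 69 = 56*(-230) - 69 = -12880 - 69 = -12949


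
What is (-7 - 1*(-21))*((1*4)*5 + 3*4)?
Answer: 448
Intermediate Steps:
(-7 - 1*(-21))*((1*4)*5 + 3*4) = (-7 + 21)*(4*5 + 12) = 14*(20 + 12) = 14*32 = 448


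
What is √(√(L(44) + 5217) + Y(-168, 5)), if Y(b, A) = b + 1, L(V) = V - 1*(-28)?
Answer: √(-167 + √5289) ≈ 9.7095*I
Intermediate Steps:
L(V) = 28 + V (L(V) = V + 28 = 28 + V)
Y(b, A) = 1 + b
√(√(L(44) + 5217) + Y(-168, 5)) = √(√((28 + 44) + 5217) + (1 - 168)) = √(√(72 + 5217) - 167) = √(√5289 - 167) = √(-167 + √5289)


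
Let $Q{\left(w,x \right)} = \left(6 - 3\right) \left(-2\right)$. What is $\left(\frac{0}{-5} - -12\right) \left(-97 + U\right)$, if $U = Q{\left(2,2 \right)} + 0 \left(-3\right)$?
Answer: $-1236$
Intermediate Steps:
$Q{\left(w,x \right)} = -6$ ($Q{\left(w,x \right)} = 3 \left(-2\right) = -6$)
$U = -6$ ($U = -6 + 0 \left(-3\right) = -6 + 0 = -6$)
$\left(\frac{0}{-5} - -12\right) \left(-97 + U\right) = \left(\frac{0}{-5} - -12\right) \left(-97 - 6\right) = \left(0 \left(- \frac{1}{5}\right) + 12\right) \left(-103\right) = \left(0 + 12\right) \left(-103\right) = 12 \left(-103\right) = -1236$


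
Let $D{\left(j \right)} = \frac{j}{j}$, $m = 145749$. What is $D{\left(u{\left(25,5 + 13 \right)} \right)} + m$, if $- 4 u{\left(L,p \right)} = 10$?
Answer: $145750$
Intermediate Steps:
$u{\left(L,p \right)} = - \frac{5}{2}$ ($u{\left(L,p \right)} = \left(- \frac{1}{4}\right) 10 = - \frac{5}{2}$)
$D{\left(j \right)} = 1$
$D{\left(u{\left(25,5 + 13 \right)} \right)} + m = 1 + 145749 = 145750$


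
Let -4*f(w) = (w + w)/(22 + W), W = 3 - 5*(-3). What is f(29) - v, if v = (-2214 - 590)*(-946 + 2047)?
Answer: 246976291/80 ≈ 3.0872e+6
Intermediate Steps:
W = 18 (W = 3 + 15 = 18)
f(w) = -w/80 (f(w) = -(w + w)/(4*(22 + 18)) = -2*w/(4*40) = -w/80)
v = -3087204 (v = -2804*1101 = -3087204)
f(29) - v = -1/80*29 - 1*(-3087204) = -29/80 + 3087204 = 246976291/80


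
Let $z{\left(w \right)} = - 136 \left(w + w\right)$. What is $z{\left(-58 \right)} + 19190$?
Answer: $34966$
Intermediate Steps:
$z{\left(w \right)} = - 272 w$ ($z{\left(w \right)} = - 136 \cdot 2 w = - 272 w$)
$z{\left(-58 \right)} + 19190 = \left(-272\right) \left(-58\right) + 19190 = 15776 + 19190 = 34966$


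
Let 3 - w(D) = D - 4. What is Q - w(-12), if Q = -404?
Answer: -423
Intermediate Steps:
w(D) = 7 - D (w(D) = 3 - (D - 4) = 3 - (-4 + D) = 3 + (4 - D) = 7 - D)
Q - w(-12) = -404 - (7 - 1*(-12)) = -404 - (7 + 12) = -404 - 1*19 = -404 - 19 = -423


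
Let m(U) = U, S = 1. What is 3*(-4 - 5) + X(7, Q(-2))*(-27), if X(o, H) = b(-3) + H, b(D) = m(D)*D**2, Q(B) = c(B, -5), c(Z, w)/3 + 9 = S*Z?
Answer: 1593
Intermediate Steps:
c(Z, w) = -27 + 3*Z (c(Z, w) = -27 + 3*(1*Z) = -27 + 3*Z)
Q(B) = -27 + 3*B
b(D) = D**3 (b(D) = D*D**2 = D**3)
X(o, H) = -27 + H (X(o, H) = (-3)**3 + H = -27 + H)
3*(-4 - 5) + X(7, Q(-2))*(-27) = 3*(-4 - 5) + (-27 + (-27 + 3*(-2)))*(-27) = 3*(-9) + (-27 + (-27 - 6))*(-27) = -27 + (-27 - 33)*(-27) = -27 - 60*(-27) = -27 + 1620 = 1593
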